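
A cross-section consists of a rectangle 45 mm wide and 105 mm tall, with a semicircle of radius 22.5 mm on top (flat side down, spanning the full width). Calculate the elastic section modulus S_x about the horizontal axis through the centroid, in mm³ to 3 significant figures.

S_x ≈ 1.06 × 10⁵ mm³

Decompose the section into non-overlapping parts with the origin at the bottom-left of its bounding rectangle.
Rectangular body: 45 × 105, A = 4 725 mm², y = 52.5 mm, Ī = 4 341 094 mm⁴.
Semicircular cap: semicircle r = 22.5, A = 795.22 mm², y = 114.55 mm, Ī = 28 130 mm⁴.
Centroid: ȳ = ΣA·y / ΣA = 61.439 mm.
Transfer each piece to the horizontal axis through the centroid using Ī + A·d² with d = y − 61.439:
  rectangular body: d = -8.9385 mm → contributes +4 718 608 mm⁴
  semicircular cap: d = 53.111 mm → contributes +2 271 237 mm⁴
Total I = 6 989 845 mm⁴.
Extreme fibre distance c = 66.061 mm; S = I/c = 105 808 mm³.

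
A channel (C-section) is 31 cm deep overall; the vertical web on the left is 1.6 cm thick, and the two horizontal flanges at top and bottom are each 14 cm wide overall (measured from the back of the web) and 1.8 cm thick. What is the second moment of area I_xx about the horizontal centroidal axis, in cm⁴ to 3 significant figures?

Break the section into simple shapes (no overlaps), measuring from the bottom-left corner of the bounding box.
Web: 1.6 × 31, A = 49.6 cm², y = 15.5 cm, Ī = 3972.1 cm⁴.
Top flange (beyond web): 12.4 × 1.8, A = 22.32 cm², y = 30.1 cm, Ī = 6.0264 cm⁴.
Bottom flange (beyond web): 12.4 × 1.8, A = 22.32 cm², y = 0.9 cm, Ī = 6.0264 cm⁴.
By symmetry the centroid is at mid-height, ȳ = 15.5 cm.
Transfer each piece to the horizontal centroidal axis using Ī + A·d² with d = y − 15.5:
  web: d = 0 cm → contributes +3972.1 cm⁴
  top flange (beyond web): d = 14.6 cm → contributes +4763.8 cm⁴
  bottom flange (beyond web): d = -14.6 cm → contributes +4763.8 cm⁴
Total I = 13 500 cm⁴.

I_xx ≈ 1.35 × 10⁴ cm⁴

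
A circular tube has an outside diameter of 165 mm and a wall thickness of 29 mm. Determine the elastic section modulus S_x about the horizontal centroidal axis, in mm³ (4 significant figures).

Treat the section as a set of non-overlapping primitives; coordinates are from the bounding-box lower-left.
Outer circle: ⌀165, A = 21382.5 mm², y = 82.5 mm, Ī = 36 383 601 mm⁴.
Bore (subtracted): ⌀107, A = 8992.02 mm², y = 82.5 mm, Ī = 6 434 355 mm⁴.
By symmetry the centroid is at mid-height, ȳ = 82.5 mm.
All pieces are centred on the horizontal centroidal axis, so I = ΣĪ (holes subtracted) = 29 949 246 mm⁴.
Extreme fibre distance c = 82.5 mm; S = I/c = 363 021 mm³.

S_x ≈ 3.630 × 10⁵ mm³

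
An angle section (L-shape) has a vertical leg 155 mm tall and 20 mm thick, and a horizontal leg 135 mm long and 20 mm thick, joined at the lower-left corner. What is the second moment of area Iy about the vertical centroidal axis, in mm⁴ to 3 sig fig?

Iy ≈ 8.65 × 10⁶ mm⁴

Treat the section as a set of non-overlapping primitives; coordinates are from the bounding-box lower-left.
Vertical leg: 20 × 155, A = 3 100 mm², x = 10 mm, Ī = 103 333 mm⁴.
Horizontal leg (remainder): 115 × 20, A = 2 300 mm², x = 77.5 mm, Ī = 2 534 792 mm⁴.
Centroid: x̄ = ΣA·x / ΣA = 38.75 mm.
Transfer each piece to the vertical centroidal axis using Ī + A·d² with d = x − 38.75:
  vertical leg: d = -28.75 mm → contributes +2 665 677 mm⁴
  horizontal leg (remainder): d = 38.75 mm → contributes +5 988 385 mm⁴
Total I = 8 654 063 mm⁴.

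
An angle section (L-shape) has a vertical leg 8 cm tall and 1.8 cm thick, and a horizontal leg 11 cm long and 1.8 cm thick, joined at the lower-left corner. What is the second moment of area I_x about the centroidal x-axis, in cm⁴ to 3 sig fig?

Split into non-overlapping primitives; take the origin at the lower-left of the bounding box.
Vertical leg: 1.8 × 8, A = 14.4 cm², y = 4 cm, Ī = 76.8 cm⁴.
Horizontal leg (remainder): 9.2 × 1.8, A = 16.56 cm², y = 0.9 cm, Ī = 4.4712 cm⁴.
Centroid: ȳ = ΣA·y / ΣA = 2.3419 cm.
Transfer each piece to the centroidal x-axis using Ī + A·d² with d = y − 2.3419:
  vertical leg: d = 1.6581 cm → contributes +116.39 cm⁴
  horizontal leg (remainder): d = -1.4419 cm → contributes +38.899 cm⁴
Total I = 155.29 cm⁴.

I_x ≈ 155 cm⁴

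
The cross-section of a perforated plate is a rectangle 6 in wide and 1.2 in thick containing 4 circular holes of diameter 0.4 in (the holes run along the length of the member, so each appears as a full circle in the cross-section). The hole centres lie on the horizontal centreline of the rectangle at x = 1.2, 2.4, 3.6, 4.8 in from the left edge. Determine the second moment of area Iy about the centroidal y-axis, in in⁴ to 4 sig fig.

Iy ≈ 20.69 in⁴

Break the section into simple shapes (no overlaps), measuring from the bottom-left corner of the bounding box.
Plate: 6 × 1.2, A = 7.2 in², x = 3 in, Ī = 21.6 in⁴.
Hole 1 (subtracted): ⌀0.4, A = 0.125664 in², x = 1.2 in, Ī = 0.00125664 in⁴.
Hole 2 (subtracted): ⌀0.4, A = 0.125664 in², x = 2.4 in, Ī = 0.00125664 in⁴.
Hole 3 (subtracted): ⌀0.4, A = 0.125664 in², x = 3.6 in, Ī = 0.00125664 in⁴.
Hole 4 (subtracted): ⌀0.4, A = 0.125664 in², x = 4.8 in, Ī = 0.00125664 in⁴.
By symmetry the centroid is at mid-width, x̄ = 3 in.
Transfer each piece to the centroidal y-axis using Ī + A·d² with d = x − 3:
  plate: d = 0 in → contributes +21.6 in⁴
  hole 1: d = -1.8 in → contributes −0.408407 in⁴
  hole 2: d = -0.6 in → contributes −0.0464956 in⁴
  hole 3: d = 0.6 in → contributes −0.0464956 in⁴
  hole 4: d = 1.8 in → contributes −0.408407 in⁴
Total I = 20.6902 in⁴.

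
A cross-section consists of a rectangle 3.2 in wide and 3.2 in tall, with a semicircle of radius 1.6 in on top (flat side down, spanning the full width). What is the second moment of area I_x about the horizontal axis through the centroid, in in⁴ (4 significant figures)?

I_x ≈ 24.45 in⁴

Split into non-overlapping primitives; take the origin at the lower-left of the bounding box.
Rectangular body: 3.2 × 3.2, A = 10.24 in², y = 1.6 in, Ī = 8.73813 in⁴.
Semicircular cap: semicircle r = 1.6, A = 4.02124 in², y = 3.87906 in, Ī = 0.719303 in⁴.
Centroid: ȳ = ΣA·y / ΣA = 2.24263 in.
Transfer each piece to the horizontal axis through the centroid using Ī + A·d² with d = y − 2.24263:
  rectangular body: d = -0.642626 in → contributes +12.9669 in⁴
  semicircular cap: d = 1.63643 in → contributes +11.4879 in⁴
Total I = 24.4548 in⁴.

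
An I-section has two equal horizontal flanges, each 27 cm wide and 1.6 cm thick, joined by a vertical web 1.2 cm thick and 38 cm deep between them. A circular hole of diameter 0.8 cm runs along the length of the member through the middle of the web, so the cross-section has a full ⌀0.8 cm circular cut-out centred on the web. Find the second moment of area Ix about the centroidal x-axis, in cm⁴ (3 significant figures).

Treat the section as a set of non-overlapping primitives; coordinates are from the bounding-box lower-left.
Bottom flange: 27 × 1.6, A = 43.2 cm², y = 0.8 cm, Ī = 9.216 cm⁴.
Web: 1.2 × 38, A = 45.6 cm², y = 20.6 cm, Ī = 5487.2 cm⁴.
Top flange: 27 × 1.6, A = 43.2 cm², y = 40.4 cm, Ī = 9.216 cm⁴.
Hole (subtracted): ⌀0.8, A = 0.50265 cm², y = 20.6 cm, Ī = 0.020106 cm⁴.
By symmetry the centroid is at mid-height, ȳ = 20.6 cm.
Transfer each piece to the centroidal x-axis using Ī + A·d² with d = y − 20.6:
  bottom flange: d = -19.8 cm → contributes +16 945 cm⁴
  web: d = 0 cm → contributes +5487.2 cm⁴
  top flange: d = 19.8 cm → contributes +16 945 cm⁴
  hole: d = 0 cm → contributes −0.020106 cm⁴
Total I = 39 378 cm⁴.

Ix ≈ 3.94 × 10⁴ cm⁴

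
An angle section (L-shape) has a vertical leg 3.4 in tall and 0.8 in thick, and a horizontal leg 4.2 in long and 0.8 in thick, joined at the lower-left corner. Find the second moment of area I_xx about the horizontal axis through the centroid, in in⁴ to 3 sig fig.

Decompose the section into non-overlapping parts with the origin at the bottom-left of its bounding rectangle.
Vertical leg: 0.8 × 3.4, A = 2.72 in², y = 1.7 in, Ī = 2.6203 in⁴.
Horizontal leg (remainder): 3.4 × 0.8, A = 2.72 in², y = 0.4 in, Ī = 0.14507 in⁴.
Centroid: ȳ = ΣA·y / ΣA = 1.05 in.
Transfer each piece to the horizontal axis through the centroid using Ī + A·d² with d = y − 1.05:
  vertical leg: d = 0.65 in → contributes +3.7695 in⁴
  horizontal leg (remainder): d = -0.65 in → contributes +1.2943 in⁴
Total I = 5.0637 in⁴.

I_xx ≈ 5.06 in⁴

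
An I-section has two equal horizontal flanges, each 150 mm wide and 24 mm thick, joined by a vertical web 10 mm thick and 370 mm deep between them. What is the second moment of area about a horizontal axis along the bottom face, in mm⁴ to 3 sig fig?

I_base ≈ 7.98 × 10⁸ mm⁴

Treat the section as a set of non-overlapping primitives; coordinates are from the bounding-box lower-left.
Bottom flange: 150 × 24, A = 3 600 mm², y = 12 mm, Ī = 172 800 mm⁴.
Web: 10 × 370, A = 3 700 mm², y = 209 mm, Ī = 42 210 833 mm⁴.
Top flange: 150 × 24, A = 3 600 mm², y = 406 mm, Ī = 172 800 mm⁴.
Transfer each piece to the bottom edge using Ī + A·d² with d = y − 0:
  bottom flange: d = 12 mm → contributes +691 200 mm⁴
  web: d = 209 mm → contributes +203 830 533 mm⁴
  top flange: d = 406 mm → contributes +593 582 400 mm⁴
Total I = 798 104 133 mm⁴.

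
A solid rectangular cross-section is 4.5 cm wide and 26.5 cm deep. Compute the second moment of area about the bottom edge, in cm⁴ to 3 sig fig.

I_base ≈ 2.79 × 10⁴ cm⁴

The section: 4.5 × 26.5, A = 119.25 cm², y = 13.25 cm, Ī = 6978.6 cm⁴.
Transfer it to the bottom edge using Ī + A·d² with d = y − 0:
  the section: d = 13.25 cm → contributes +27 914 cm⁴
Total I = 27 914 cm⁴.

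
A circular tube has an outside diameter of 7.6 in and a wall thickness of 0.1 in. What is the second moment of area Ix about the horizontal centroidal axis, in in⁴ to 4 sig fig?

Split into non-overlapping primitives; take the origin at the lower-left of the bounding box.
Outer circle: ⌀7.6, A = 45.3646 in², y = 3.8 in, Ī = 163.766 in⁴.
Bore (subtracted): ⌀7.4, A = 43.0084 in², y = 3.8 in, Ī = 147.196 in⁴.
By symmetry the centroid is at mid-height, ȳ = 3.8 in.
All pieces are centred on the horizontal centroidal axis, so I = ΣĪ (holes subtracted) = 16.5699 in⁴.

Ix ≈ 16.57 in⁴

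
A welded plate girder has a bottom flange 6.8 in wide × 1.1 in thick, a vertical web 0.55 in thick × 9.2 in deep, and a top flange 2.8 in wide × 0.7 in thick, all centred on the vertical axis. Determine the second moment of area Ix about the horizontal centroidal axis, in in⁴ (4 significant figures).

Ix ≈ 225.7 in⁴

Break the section into simple shapes (no overlaps), measuring from the bottom-left corner of the bounding box.
Bottom plate: 6.8 × 1.1, A = 7.48 in², y = 0.55 in, Ī = 0.754233 in⁴.
Web plate: 0.55 × 9.2, A = 5.06 in², y = 5.7 in, Ī = 35.6899 in⁴.
Top plate: 2.8 × 0.7, A = 1.96 in², y = 10.65 in, Ī = 0.0800333 in⁴.
Centroid: ȳ = ΣA·y / ΣA = 3.71241 in.
Transfer each piece to the horizontal centroidal axis using Ī + A·d² with d = y − 3.71241:
  bottom plate: d = -3.16241 in → contributes +75.5607 in⁴
  web plate: d = 1.98759 in → contributes +55.6794 in⁴
  top plate: d = 6.93759 in → contributes +94.415 in⁴
Total I = 225.655 in⁴.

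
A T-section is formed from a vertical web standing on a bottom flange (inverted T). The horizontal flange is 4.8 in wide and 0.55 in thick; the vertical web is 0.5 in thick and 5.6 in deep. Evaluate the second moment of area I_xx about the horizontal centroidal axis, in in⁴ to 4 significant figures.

I_xx ≈ 20.23 in⁴

Split into non-overlapping primitives; take the origin at the lower-left of the bounding box.
Flange: 4.8 × 0.55, A = 2.64 in², y = 0.275 in, Ī = 0.06655 in⁴.
Web: 0.5 × 5.6, A = 2.8 in², y = 3.35 in, Ī = 7.31733 in⁴.
Centroid: ȳ = ΣA·y / ΣA = 1.85772 in.
Transfer each piece to the horizontal centroidal axis using Ī + A·d² with d = y − 1.85772:
  flange: d = -1.58272 in → contributes +6.67976 in⁴
  web: d = 1.49228 in → contributes +13.5526 in⁴
Total I = 20.2324 in⁴.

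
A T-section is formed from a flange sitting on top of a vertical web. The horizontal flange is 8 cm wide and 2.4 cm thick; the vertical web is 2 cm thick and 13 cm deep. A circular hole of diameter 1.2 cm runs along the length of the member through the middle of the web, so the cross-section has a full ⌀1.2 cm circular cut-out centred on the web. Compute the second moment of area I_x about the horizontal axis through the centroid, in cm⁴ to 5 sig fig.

Break the section into simple shapes (no overlaps), measuring from the bottom-left corner of the bounding box.
Flange: 8 × 2.4, A = 19.2 cm², y = 14.2 cm, Ī = 9.216 cm⁴.
Web: 2 × 13, A = 26 cm², y = 6.5 cm, Ī = 366.1667 cm⁴.
Hole (subtracted): ⌀1.2, A = 1.130973 cm², y = 6.5 cm, Ī = 0.1017876 cm⁴.
Centroid: ȳ = ΣA·y / ΣA = 9.854737 cm.
Transfer each piece to the horizontal axis through the centroid using Ī + A·d² with d = y − 9.854737:
  flange: d = 4.345263 cm → contributes +371.7371 cm⁴
  web: d = -3.354737 cm → contributes +658.7775 cm⁴
  hole: d = -3.354737 cm → contributes −12.83006 cm⁴
Total I = 1017.685 cm⁴.

I_x ≈ 1017.7 cm⁴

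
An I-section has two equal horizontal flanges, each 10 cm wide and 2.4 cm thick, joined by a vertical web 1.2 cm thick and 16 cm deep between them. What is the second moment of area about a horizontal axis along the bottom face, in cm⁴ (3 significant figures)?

I_base ≈ 1.18 × 10⁴ cm⁴

Split into non-overlapping primitives; take the origin at the lower-left of the bounding box.
Bottom flange: 10 × 2.4, A = 24 cm², y = 1.2 cm, Ī = 11.52 cm⁴.
Web: 1.2 × 16, A = 19.2 cm², y = 10.4 cm, Ī = 409.6 cm⁴.
Top flange: 10 × 2.4, A = 24 cm², y = 19.6 cm, Ī = 11.52 cm⁴.
Transfer each piece to the bottom edge using Ī + A·d² with d = y − 0:
  bottom flange: d = 1.2 cm → contributes +46.08 cm⁴
  web: d = 10.4 cm → contributes +2486.3 cm⁴
  top flange: d = 19.6 cm → contributes +9231.4 cm⁴
Total I = 11 764 cm⁴.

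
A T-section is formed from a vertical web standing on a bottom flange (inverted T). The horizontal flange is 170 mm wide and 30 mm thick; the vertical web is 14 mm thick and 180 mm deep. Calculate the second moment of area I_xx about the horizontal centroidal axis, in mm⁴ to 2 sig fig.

I_xx ≈ 2.6 × 10⁷ mm⁴

Split into non-overlapping primitives; take the origin at the lower-left of the bounding box.
Flange: 170 × 30, A = 5 100 mm², y = 15 mm, Ī = 382 500 mm⁴.
Web: 14 × 180, A = 2 520 mm², y = 120 mm, Ī = 6 804 000 mm⁴.
Centroid: ȳ = ΣA·y / ΣA = 49.72 mm.
Transfer each piece to the horizontal centroidal axis using Ī + A·d² with d = y − 49.72:
  flange: d = -34.72 mm → contributes +6 532 002 mm⁴
  web: d = 70.28 mm → contributes +19 249 420 mm⁴
Total I = 25 781 421 mm⁴.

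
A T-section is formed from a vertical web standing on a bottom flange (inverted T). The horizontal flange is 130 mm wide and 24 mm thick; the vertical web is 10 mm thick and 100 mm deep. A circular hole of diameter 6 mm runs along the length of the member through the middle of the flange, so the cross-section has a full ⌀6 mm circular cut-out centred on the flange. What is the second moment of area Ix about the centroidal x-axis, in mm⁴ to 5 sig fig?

Decompose the section into non-overlapping parts with the origin at the bottom-left of its bounding rectangle.
Flange: 130 × 24, A = 3 120 mm², y = 12 mm, Ī = 149 760 mm⁴.
Web: 10 × 100, A = 1 000 mm², y = 74 mm, Ī = 833333.3 mm⁴.
Hole (subtracted): ⌀6, A = 28.27433 mm², y = 12 mm, Ī = 63.61725 mm⁴.
Centroid: ȳ = ΣA·y / ΣA = 27.15253 mm.
Transfer each piece to the centroidal x-axis using Ī + A·d² with d = y − 27.15253:
  flange: d = -15.15253 mm → contributes +866109.5 mm⁴
  web: d = 46.84747 mm → contributes +3 028 019 mm⁴
  hole: d = -15.15253 mm → contributes −6555.382 mm⁴
Total I = 3 887 573 mm⁴.

Ix ≈ 3.8876 × 10⁶ mm⁴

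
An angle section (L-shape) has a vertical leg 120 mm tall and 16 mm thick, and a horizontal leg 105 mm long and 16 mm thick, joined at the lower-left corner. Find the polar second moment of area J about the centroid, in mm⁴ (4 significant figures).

J ≈ 7.780 × 10⁶ mm⁴

Decompose the section into non-overlapping parts with the origin at the bottom-left of its bounding rectangle.
Vertical leg: 16 × 120, A = 1 920 mm², y = 60 mm, Ī = 2 304 000 mm⁴.
Horizontal leg (remainder): 89 × 16, A = 1 424 mm², y = 8 mm, Ī = 30378.7 mm⁴.
Centroid: ȳ = ΣA·y / ΣA = 37.8565 mm.
Transfer each piece to the centroidal x-axis using Ī + A·d² with d = y − 37.8565:
  vertical leg: d = 22.1435 mm → contributes +3 245 446 mm⁴
  horizontal leg (remainder): d = -29.8565 mm → contributes +1 299 744 mm⁴
Total I = 4 545 190 mm⁴.
For the y-axis: x̄ = 30.3565 mm.
Repeating about the centroidal y-axis gives I_y = 3 234 450 mm⁴.
Polar second moment: J = I_x + I_y = 7 779 640 mm⁴.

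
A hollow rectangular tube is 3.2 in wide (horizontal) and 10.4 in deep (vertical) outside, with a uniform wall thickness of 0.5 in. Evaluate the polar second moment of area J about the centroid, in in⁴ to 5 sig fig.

Break the section into simple shapes (no overlaps), measuring from the bottom-left corner of the bounding box.
Outer rectangle: 3.2 × 10.4, A = 33.28 in², y = 5.2 in, Ī = 299.9637 in⁴.
Inner void (subtracted): 2.2 × 9.4, A = 20.68 in², y = 5.2 in, Ī = 152.2737 in⁴.
By symmetry the centroid is at mid-height, ȳ = 5.2 in.
All pieces are centred on the centroidal x-axis, so I = ΣĪ (holes subtracted) = 147.69 in⁴.
Repeating about the centroidal y-axis gives I_y = 20.058 in⁴.
Polar second moment: J = I_x + I_y = 167.748 in⁴.

J ≈ 167.75 in⁴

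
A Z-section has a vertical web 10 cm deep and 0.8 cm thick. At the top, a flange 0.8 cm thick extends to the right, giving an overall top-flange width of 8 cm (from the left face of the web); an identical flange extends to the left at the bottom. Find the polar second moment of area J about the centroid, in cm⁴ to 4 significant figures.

J ≈ 545.6 cm⁴

Treat the section as a set of non-overlapping primitives; coordinates are from the bounding-box lower-left.
Web: 0.8 × 10, A = 8 cm², y = 5 cm, Ī = 66.6667 cm⁴.
Top flange (beyond web): 7.2 × 0.8, A = 5.76 cm², y = 9.6 cm, Ī = 0.3072 cm⁴.
Bottom flange (beyond web): 7.2 × 0.8, A = 5.76 cm², y = 0.4 cm, Ī = 0.3072 cm⁴.
Centroid: ȳ = ΣA·y / ΣA = 5 cm.
Transfer each piece to the centroidal x-axis using Ī + A·d² with d = y − 5:
  web: d = 0 cm → contributes +66.6667 cm⁴
  top flange (beyond web): d = 4.6 cm → contributes +122.189 cm⁴
  bottom flange (beyond web): d = -4.6 cm → contributes +122.189 cm⁴
Total I = 311.044 cm⁴.
For the y-axis: x̄ = 7.6 cm.
Repeating about the centroidal y-axis gives I_y = 234.513 cm⁴.
Polar second moment: J = I_x + I_y = 545.557 cm⁴.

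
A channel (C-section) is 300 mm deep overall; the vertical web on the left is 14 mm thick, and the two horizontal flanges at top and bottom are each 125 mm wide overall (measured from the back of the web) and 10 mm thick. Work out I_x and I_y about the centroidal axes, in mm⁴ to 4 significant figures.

I_x ≈ 7.819 × 10⁷ mm⁴, I_y ≈ 8.021 × 10⁶ mm⁴

Split into non-overlapping primitives; take the origin at the lower-left of the bounding box.
Web: 14 × 300, A = 4 200 mm², y = 150 mm, Ī = 31 500 000 mm⁴.
Top flange (beyond web): 111 × 10, A = 1 110 mm², y = 295 mm, Ī = 9 250 mm⁴.
Bottom flange (beyond web): 111 × 10, A = 1 110 mm², y = 5 mm, Ī = 9 250 mm⁴.
By symmetry the centroid is at mid-height, ȳ = 150 mm.
Transfer each piece to the centroidal x-axis using Ī + A·d² with d = y − 150:
  web: d = 0 mm → contributes +31 500 000 mm⁴
  top flange (beyond web): d = 145 mm → contributes +23 347 000 mm⁴
  bottom flange (beyond web): d = -145 mm → contributes +23 347 000 mm⁴
Total I = 78 194 000 mm⁴.
For the y-axis: x̄ = 28.6121 mm.
Repeating about the centroidal y-axis gives I_y = 8 021 174 mm⁴.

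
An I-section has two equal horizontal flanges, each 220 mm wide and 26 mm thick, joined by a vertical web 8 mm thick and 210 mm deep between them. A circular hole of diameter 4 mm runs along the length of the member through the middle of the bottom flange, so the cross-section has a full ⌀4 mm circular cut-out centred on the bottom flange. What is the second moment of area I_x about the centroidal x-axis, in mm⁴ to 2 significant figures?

Split into non-overlapping primitives; take the origin at the lower-left of the bounding box.
Bottom flange: 220 × 26, A = 5 720 mm², y = 13 mm, Ī = 322 227 mm⁴.
Web: 8 × 210, A = 1 680 mm², y = 131 mm, Ī = 6 174 000 mm⁴.
Top flange: 220 × 26, A = 5 720 mm², y = 249 mm, Ī = 322 227 mm⁴.
Hole (subtracted): ⌀4, A = 12.57 mm², y = 13 mm, Ī = 12.57 mm⁴.
Centroid: ȳ = ΣA·y / ΣA = 131.1 mm.
Transfer each piece to the centroidal x-axis using Ī + A·d² with d = y − 131.1:
  bottom flange: d = -118.1 mm → contributes +80 120 295 mm⁴
  web: d = -0.1131 mm → contributes +6 174 022 mm⁴
  top flange: d = 117.9 mm → contributes +79 814 865 mm⁴
  hole: d = -118.1 mm → contributes −175 322 mm⁴
Total I = 165 933 859 mm⁴.

I_x ≈ 1.7 × 10⁸ mm⁴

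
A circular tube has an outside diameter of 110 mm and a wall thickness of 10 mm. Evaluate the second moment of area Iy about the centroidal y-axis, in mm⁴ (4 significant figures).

Split into non-overlapping primitives; take the origin at the lower-left of the bounding box.
Outer circle: ⌀110, A = 9503.32 mm², x = 55 mm, Ī = 7 186 884 mm⁴.
Bore (subtracted): ⌀90, A = 6361.73 mm², x = 55 mm, Ī = 3 220 623 mm⁴.
By symmetry the centroid is at mid-width, x̄ = 55 mm.
All pieces are centred on the centroidal y-axis, so I = ΣĪ (holes subtracted) = 3 966 261 mm⁴.

Iy ≈ 3.966 × 10⁶ mm⁴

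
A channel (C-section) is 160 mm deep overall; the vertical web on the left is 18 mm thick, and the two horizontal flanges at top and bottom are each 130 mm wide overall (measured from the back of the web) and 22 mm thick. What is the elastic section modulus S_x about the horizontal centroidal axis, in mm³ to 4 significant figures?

S_x ≈ 3.726 × 10⁵ mm³

Treat the section as a set of non-overlapping primitives; coordinates are from the bounding-box lower-left.
Web: 18 × 160, A = 2 880 mm², y = 80 mm, Ī = 6 144 000 mm⁴.
Top flange (beyond web): 112 × 22, A = 2 464 mm², y = 149 mm, Ī = 99381.3 mm⁴.
Bottom flange (beyond web): 112 × 22, A = 2 464 mm², y = 11 mm, Ī = 99381.3 mm⁴.
By symmetry the centroid is at mid-height, ȳ = 80 mm.
Transfer each piece to the horizontal centroidal axis using Ī + A·d² with d = y − 80:
  web: d = 0 mm → contributes +6 144 000 mm⁴
  top flange (beyond web): d = 69 mm → contributes +11 830 485 mm⁴
  bottom flange (beyond web): d = -69 mm → contributes +11 830 485 mm⁴
Total I = 29 804 971 mm⁴.
Extreme fibre distance c = 80 mm; S = I/c = 372 562 mm³.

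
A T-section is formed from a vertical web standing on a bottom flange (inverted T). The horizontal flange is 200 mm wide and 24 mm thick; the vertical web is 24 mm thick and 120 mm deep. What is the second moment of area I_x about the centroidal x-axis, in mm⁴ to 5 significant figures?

Treat the section as a set of non-overlapping primitives; coordinates are from the bounding-box lower-left.
Flange: 200 × 24, A = 4 800 mm², y = 12 mm, Ī = 230 400 mm⁴.
Web: 24 × 120, A = 2 880 mm², y = 84 mm, Ī = 3 456 000 mm⁴.
Centroid: ȳ = ΣA·y / ΣA = 39 mm.
Transfer each piece to the centroidal x-axis using Ī + A·d² with d = y − 39:
  flange: d = -27 mm → contributes +3 729 600 mm⁴
  web: d = 45 mm → contributes +9 288 000 mm⁴
Total I = 13 017 600 mm⁴.

I_x ≈ 1.3018 × 10⁷ mm⁴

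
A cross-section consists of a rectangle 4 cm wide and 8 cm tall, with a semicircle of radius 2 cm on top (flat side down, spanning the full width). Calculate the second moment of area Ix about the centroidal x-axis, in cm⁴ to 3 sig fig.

Decompose the section into non-overlapping parts with the origin at the bottom-left of its bounding rectangle.
Rectangular body: 4 × 8, A = 32 cm², y = 4 cm, Ī = 170.67 cm⁴.
Semicircular cap: semicircle r = 2, A = 6.2832 cm², y = 8.8488 cm, Ī = 1.7561 cm⁴.
Centroid: ȳ = ΣA·y / ΣA = 4.7958 cm.
Transfer each piece to the centroidal x-axis using Ī + A·d² with d = y − 4.7958:
  rectangular body: d = -0.79581 cm → contributes +190.93 cm⁴
  semicircular cap: d = 4.053 cm → contributes +104.97 cm⁴
Total I = 295.9 cm⁴.

Ix ≈ 296 cm⁴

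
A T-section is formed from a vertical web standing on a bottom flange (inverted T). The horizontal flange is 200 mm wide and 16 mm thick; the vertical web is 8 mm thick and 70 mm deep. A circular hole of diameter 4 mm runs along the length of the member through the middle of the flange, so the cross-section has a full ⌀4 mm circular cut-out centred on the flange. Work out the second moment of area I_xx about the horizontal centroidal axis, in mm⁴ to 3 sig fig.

I_xx ≈ 1.18 × 10⁶ mm⁴

Treat the section as a set of non-overlapping primitives; coordinates are from the bounding-box lower-left.
Flange: 200 × 16, A = 3 200 mm², y = 8 mm, Ī = 68 267 mm⁴.
Web: 8 × 70, A = 560 mm², y = 51 mm, Ī = 228 667 mm⁴.
Hole (subtracted): ⌀4, A = 12.566 mm², y = 8 mm, Ī = 12.566 mm⁴.
Centroid: ȳ = ΣA·y / ΣA = 14.426 mm.
Transfer each piece to the horizontal centroidal axis using Ī + A·d² with d = y − 14.426:
  flange: d = -6.4257 mm → contributes +200 395 mm⁴
  web: d = 36.574 mm → contributes +977 766 mm⁴
  hole: d = -6.4257 mm → contributes −531.43 mm⁴
Total I = 1 177 629 mm⁴.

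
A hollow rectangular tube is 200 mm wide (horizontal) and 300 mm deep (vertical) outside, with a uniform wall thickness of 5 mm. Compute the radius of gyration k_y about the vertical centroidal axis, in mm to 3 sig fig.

Break the section into simple shapes (no overlaps), measuring from the bottom-left corner of the bounding box.
Outer rectangle: 200 × 300, A = 60 000 mm², x = 100 mm, Ī = 200 000 000 mm⁴.
Inner void (subtracted): 190 × 290, A = 55 100 mm², x = 100 mm, Ī = 165 759 167 mm⁴.
By symmetry the centroid is at mid-width, x̄ = 100 mm.
All pieces are centred on the vertical centroidal axis, so I = ΣĪ (holes subtracted) = 34 240 833 mm⁴.
Radius of gyration: k = √(I/A) = √(34 240 833 / 4 900) = 83.594 mm.

k_y ≈ 83.6 mm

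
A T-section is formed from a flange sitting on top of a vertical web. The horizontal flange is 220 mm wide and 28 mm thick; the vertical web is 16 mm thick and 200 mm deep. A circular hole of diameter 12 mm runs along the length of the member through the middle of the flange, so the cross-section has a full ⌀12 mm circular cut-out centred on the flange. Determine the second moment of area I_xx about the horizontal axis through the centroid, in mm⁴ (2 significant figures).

I_xx ≈ 3.8 × 10⁷ mm⁴

Break the section into simple shapes (no overlaps), measuring from the bottom-left corner of the bounding box.
Flange: 220 × 28, A = 6 160 mm², y = 214 mm, Ī = 402 453 mm⁴.
Web: 16 × 200, A = 3 200 mm², y = 100 mm, Ī = 10 666 667 mm⁴.
Hole (subtracted): ⌀12, A = 113.1 mm², y = 214 mm, Ī = 1 018 mm⁴.
Centroid: ȳ = ΣA·y / ΣA = 174.5 mm.
Transfer each piece to the horizontal axis through the centroid using Ī + A·d² with d = y − 174.5:
  flange: d = 39.45 mm → contributes +9 989 786 mm⁴
  web: d = -74.55 mm → contributes +28 450 815 mm⁴
  hole: d = 39.45 mm → contributes −177 041 mm⁴
Total I = 38 263 560 mm⁴.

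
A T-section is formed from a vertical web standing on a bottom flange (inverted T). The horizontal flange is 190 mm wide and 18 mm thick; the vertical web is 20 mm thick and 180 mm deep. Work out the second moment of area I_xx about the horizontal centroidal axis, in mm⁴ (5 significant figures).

Split into non-overlapping primitives; take the origin at the lower-left of the bounding box.
Flange: 190 × 18, A = 3 420 mm², y = 9 mm, Ī = 92 340 mm⁴.
Web: 20 × 180, A = 3 600 mm², y = 108 mm, Ī = 9 720 000 mm⁴.
Centroid: ȳ = ΣA·y / ΣA = 59.76923 mm.
Transfer each piece to the horizontal centroidal axis using Ī + A·d² with d = y − 59.76923:
  flange: d = -50.76923 mm → contributes +8 907 441 mm⁴
  web: d = 48.23077 mm → contributes +18 094 346 mm⁴
Total I = 27 001 786 mm⁴.

I_xx ≈ 2.7002 × 10⁷ mm⁴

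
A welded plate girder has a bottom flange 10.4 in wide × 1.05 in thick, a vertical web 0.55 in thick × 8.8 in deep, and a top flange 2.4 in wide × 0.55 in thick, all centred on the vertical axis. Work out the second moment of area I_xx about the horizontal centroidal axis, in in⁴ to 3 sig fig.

Break the section into simple shapes (no overlaps), measuring from the bottom-left corner of the bounding box.
Bottom plate: 10.4 × 1.05, A = 10.92 in², y = 0.525 in, Ī = 1.0033 in⁴.
Web plate: 0.55 × 8.8, A = 4.84 in², y = 5.45 in, Ī = 31.234 in⁴.
Top plate: 2.4 × 0.55, A = 1.32 in², y = 10.125 in, Ī = 0.033275 in⁴.
Centroid: ȳ = ΣA·y / ΣA = 2.6625 in.
Transfer each piece to the horizontal centroidal axis using Ī + A·d² with d = y − 2.6625:
  bottom plate: d = -2.1375 in → contributes +50.897 in⁴
  web plate: d = 2.7875 in → contributes +68.841 in⁴
  top plate: d = 7.4625 in → contributes +73.542 in⁴
Total I = 193.28 in⁴.

I_xx ≈ 193 in⁴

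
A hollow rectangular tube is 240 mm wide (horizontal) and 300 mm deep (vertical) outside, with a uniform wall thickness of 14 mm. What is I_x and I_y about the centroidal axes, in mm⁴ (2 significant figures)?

I_x ≈ 1.8 × 10⁸ mm⁴, I_y ≈ 1.3 × 10⁸ mm⁴

Split into non-overlapping primitives; take the origin at the lower-left of the bounding box.
Outer rectangle: 240 × 300, A = 72 000 mm², y = 150 mm, Ī = 540 000 000 mm⁴.
Inner void (subtracted): 212 × 272, A = 57 664 mm², y = 150 mm, Ī = 355 517 781 mm⁴.
By symmetry the centroid is at mid-height, ȳ = 150 mm.
All pieces are centred on the centroidal x-axis, so I = ΣĪ (holes subtracted) = 184 482 219 mm⁴.
Repeating about the centroidal y-axis gives I_y = 129 629 099 mm⁴.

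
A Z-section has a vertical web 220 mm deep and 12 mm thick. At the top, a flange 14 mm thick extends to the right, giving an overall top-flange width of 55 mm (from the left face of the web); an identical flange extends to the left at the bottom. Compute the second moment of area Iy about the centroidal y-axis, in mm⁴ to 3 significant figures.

Iy ≈ 1.13 × 10⁶ mm⁴

Break the section into simple shapes (no overlaps), measuring from the bottom-left corner of the bounding box.
Web: 12 × 220, A = 2 640 mm², x = 49 mm, Ī = 31 680 mm⁴.
Top flange (beyond web): 43 × 14, A = 602 mm², x = 76.5 mm, Ī = 92 758 mm⁴.
Bottom flange (beyond web): 43 × 14, A = 602 mm², x = 21.5 mm, Ī = 92 758 mm⁴.
Centroid: x̄ = ΣA·x / ΣA = 49 mm.
Transfer each piece to the centroidal y-axis using Ī + A·d² with d = x − 49:
  web: d = 0 mm → contributes +31 680 mm⁴
  top flange (beyond web): d = 27.5 mm → contributes +548 021 mm⁴
  bottom flange (beyond web): d = -27.5 mm → contributes +548 021 mm⁴
Total I = 1 127 721 mm⁴.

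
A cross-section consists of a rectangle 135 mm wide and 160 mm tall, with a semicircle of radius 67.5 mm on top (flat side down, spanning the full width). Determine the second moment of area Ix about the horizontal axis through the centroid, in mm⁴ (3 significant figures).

Ix ≈ 1.12 × 10⁸ mm⁴

Decompose the section into non-overlapping parts with the origin at the bottom-left of its bounding rectangle.
Rectangular body: 135 × 160, A = 21 600 mm², y = 80 mm, Ī = 46 080 000 mm⁴.
Semicircular cap: semicircle r = 67.5, A = 7156.9 mm², y = 188.65 mm, Ī = 2 278 490 mm⁴.
Centroid: ȳ = ΣA·y / ΣA = 107.04 mm.
Transfer each piece to the horizontal axis through the centroid using Ī + A·d² with d = y − 107.04:
  rectangular body: d = -27.04 mm → contributes +61 873 043 mm⁴
  semicircular cap: d = 81.608 mm → contributes +49 942 673 mm⁴
Total I = 111 815 716 mm⁴.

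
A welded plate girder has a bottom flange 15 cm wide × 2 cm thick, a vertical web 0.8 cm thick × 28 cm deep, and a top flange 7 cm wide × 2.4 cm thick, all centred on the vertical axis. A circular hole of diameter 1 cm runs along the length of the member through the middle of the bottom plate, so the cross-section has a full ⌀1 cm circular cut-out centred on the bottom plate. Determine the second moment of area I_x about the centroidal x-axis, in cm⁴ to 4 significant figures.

Break the section into simple shapes (no overlaps), measuring from the bottom-left corner of the bounding box.
Bottom plate: 15 × 2, A = 30 cm², y = 1 cm, Ī = 10 cm⁴.
Web plate: 0.8 × 28, A = 22.4 cm², y = 16 cm, Ī = 1463.47 cm⁴.
Top plate: 7 × 2.4, A = 16.8 cm², y = 31.2 cm, Ī = 8.064 cm⁴.
Hole (subtracted): ⌀1, A = 0.785398 cm², y = 1 cm, Ī = 0.0490874 cm⁴.
Centroid: ȳ = ΣA·y / ΣA = 13.3272 cm.
Transfer each piece to the centroidal x-axis using Ī + A·d² with d = y − 13.3272:
  bottom plate: d = -12.3272 cm → contributes +4568.79 cm⁴
  web plate: d = 2.67281 cm → contributes +1623.49 cm⁴
  top plate: d = 17.8728 cm → contributes +5374.61 cm⁴
  hole: d = -12.3272 cm → contributes −119.398 cm⁴
Total I = 11447.5 cm⁴.

I_x ≈ 1.145 × 10⁴ cm⁴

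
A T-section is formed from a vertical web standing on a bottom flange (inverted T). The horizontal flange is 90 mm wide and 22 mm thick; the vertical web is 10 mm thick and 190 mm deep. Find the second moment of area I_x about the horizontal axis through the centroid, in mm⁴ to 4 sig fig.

Treat the section as a set of non-overlapping primitives; coordinates are from the bounding-box lower-left.
Flange: 90 × 22, A = 1 980 mm², y = 11 mm, Ī = 79 860 mm⁴.
Web: 10 × 190, A = 1 900 mm², y = 117 mm, Ī = 5 715 833 mm⁴.
Centroid: ȳ = ΣA·y / ΣA = 62.9072 mm.
Transfer each piece to the horizontal axis through the centroid using Ī + A·d² with d = y − 62.9072:
  flange: d = -51.9072 mm → contributes +5 414 691 mm⁴
  web: d = 54.0928 mm → contributes +11 275 289 mm⁴
Total I = 16 689 980 mm⁴.

I_x ≈ 1.669 × 10⁷ mm⁴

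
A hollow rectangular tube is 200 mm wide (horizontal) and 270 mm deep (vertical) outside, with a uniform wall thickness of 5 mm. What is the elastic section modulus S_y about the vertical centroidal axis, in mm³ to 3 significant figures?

S_y ≈ 3.14 × 10⁵ mm³

Break the section into simple shapes (no overlaps), measuring from the bottom-left corner of the bounding box.
Outer rectangle: 200 × 270, A = 54 000 mm², x = 100 mm, Ī = 180 000 000 mm⁴.
Inner void (subtracted): 190 × 260, A = 49 400 mm², x = 100 mm, Ī = 148 611 667 mm⁴.
By symmetry the centroid is at mid-width, x̄ = 100 mm.
All pieces are centred on the vertical centroidal axis, so I = ΣĪ (holes subtracted) = 31 388 333 mm⁴.
Extreme fibre distance c = 100 mm; S = I/c = 313 883 mm³.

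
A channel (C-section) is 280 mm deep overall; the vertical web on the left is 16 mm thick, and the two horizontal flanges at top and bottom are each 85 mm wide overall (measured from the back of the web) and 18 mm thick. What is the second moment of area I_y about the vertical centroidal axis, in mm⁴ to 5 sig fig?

Split into non-overlapping primitives; take the origin at the lower-left of the bounding box.
Web: 16 × 280, A = 4 480 mm², x = 8 mm, Ī = 95573.33 mm⁴.
Top flange (beyond web): 69 × 18, A = 1 242 mm², x = 50.5 mm, Ī = 492763.5 mm⁴.
Bottom flange (beyond web): 69 × 18, A = 1 242 mm², x = 50.5 mm, Ī = 492763.5 mm⁴.
Centroid: x̄ = ΣA·x / ΣA = 23.15939 mm.
Transfer each piece to the vertical centroidal axis using Ī + A·d² with d = x − 23.15939:
  web: d = -15.15939 mm → contributes +1 125 109 mm⁴
  top flange (beyond web): d = 27.34061 mm → contributes +1 421 170 mm⁴
  bottom flange (beyond web): d = 27.34061 mm → contributes +1 421 170 mm⁴
Total I = 3 967 448 mm⁴.

I_y ≈ 3.9674 × 10⁶ mm⁴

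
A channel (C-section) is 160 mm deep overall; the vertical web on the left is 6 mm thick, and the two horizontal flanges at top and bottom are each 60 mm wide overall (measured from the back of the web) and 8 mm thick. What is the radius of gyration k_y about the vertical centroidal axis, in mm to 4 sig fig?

Break the section into simple shapes (no overlaps), measuring from the bottom-left corner of the bounding box.
Web: 6 × 160, A = 960 mm², x = 3 mm, Ī = 2 880 mm⁴.
Top flange (beyond web): 54 × 8, A = 432 mm², x = 33 mm, Ī = 104 976 mm⁴.
Bottom flange (beyond web): 54 × 8, A = 432 mm², x = 33 mm, Ī = 104 976 mm⁴.
Centroid: x̄ = ΣA·x / ΣA = 17.2105 mm.
Transfer each piece to the vertical centroidal axis using Ī + A·d² with d = x − 17.2105:
  web: d = -14.2105 mm → contributes +196 741 mm⁴
  top flange (beyond web): d = 15.7895 mm → contributes +212 677 mm⁴
  bottom flange (beyond web): d = 15.7895 mm → contributes +212 677 mm⁴
Total I = 622 095 mm⁴.
Radius of gyration: k = √(I/A) = √(622 095 / 1 824) = 18.4678 mm.

k_y ≈ 18.47 mm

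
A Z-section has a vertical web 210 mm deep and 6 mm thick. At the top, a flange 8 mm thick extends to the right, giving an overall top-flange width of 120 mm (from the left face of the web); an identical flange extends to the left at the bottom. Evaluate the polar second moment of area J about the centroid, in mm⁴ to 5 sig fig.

Split into non-overlapping primitives; take the origin at the lower-left of the bounding box.
Web: 6 × 210, A = 1 260 mm², y = 105 mm, Ī = 4 630 500 mm⁴.
Top flange (beyond web): 114 × 8, A = 912 mm², y = 206 mm, Ī = 4 864 mm⁴.
Bottom flange (beyond web): 114 × 8, A = 912 mm², y = 4 mm, Ī = 4 864 mm⁴.
Centroid: ȳ = ΣA·y / ΣA = 105 mm.
Transfer each piece to the centroidal x-axis using Ī + A·d² with d = y − 105:
  web: d = 0 mm → contributes +4 630 500 mm⁴
  top flange (beyond web): d = 101 mm → contributes +9 308 176 mm⁴
  bottom flange (beyond web): d = -101 mm → contributes +9 308 176 mm⁴
Total I = 23 246 852 mm⁴.
For the y-axis: x̄ = 117 mm.
Repeating about the centroidal y-axis gives I_y = 8 545 572 mm⁴.
Polar second moment: J = I_x + I_y = 31 792 424 mm⁴.

J ≈ 3.1792 × 10⁷ mm⁴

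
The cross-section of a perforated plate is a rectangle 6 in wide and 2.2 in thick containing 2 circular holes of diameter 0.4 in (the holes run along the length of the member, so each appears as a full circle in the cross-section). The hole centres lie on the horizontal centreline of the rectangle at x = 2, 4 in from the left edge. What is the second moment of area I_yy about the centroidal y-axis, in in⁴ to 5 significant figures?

I_yy ≈ 39.346 in⁴

Decompose the section into non-overlapping parts with the origin at the bottom-left of its bounding rectangle.
Plate: 6 × 2.2, A = 13.2 in², x = 3 in, Ī = 39.6 in⁴.
Hole 1 (subtracted): ⌀0.4, A = 0.1256637 in², x = 2 in, Ī = 0.001256637 in⁴.
Hole 2 (subtracted): ⌀0.4, A = 0.1256637 in², x = 4 in, Ī = 0.001256637 in⁴.
By symmetry the centroid is at mid-width, x̄ = 3 in.
Transfer each piece to the centroidal y-axis using Ī + A·d² with d = x − 3:
  plate: d = 0 in → contributes +39.6 in⁴
  hole 1: d = -1 in → contributes −0.1269203 in⁴
  hole 2: d = 1 in → contributes −0.1269203 in⁴
Total I = 39.34616 in⁴.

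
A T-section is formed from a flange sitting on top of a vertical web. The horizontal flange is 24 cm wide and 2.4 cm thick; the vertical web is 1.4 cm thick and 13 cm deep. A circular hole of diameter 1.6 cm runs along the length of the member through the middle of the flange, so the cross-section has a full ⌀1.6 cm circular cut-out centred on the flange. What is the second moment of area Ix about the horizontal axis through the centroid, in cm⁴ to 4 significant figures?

Break the section into simple shapes (no overlaps), measuring from the bottom-left corner of the bounding box.
Flange: 24 × 2.4, A = 57.6 cm², y = 14.2 cm, Ī = 27.648 cm⁴.
Web: 1.4 × 13, A = 18.2 cm², y = 6.5 cm, Ī = 256.317 cm⁴.
Hole (subtracted): ⌀1.6, A = 2.01062 cm², y = 14.2 cm, Ī = 0.321699 cm⁴.
Centroid: ȳ = ΣA·y / ΣA = 12.3008 cm.
Transfer each piece to the horizontal axis through the centroid using Ī + A·d² with d = y − 12.3008:
  flange: d = 1.89919 cm → contributes +235.407 cm⁴
  web: d = -5.80081 cm → contributes +868.736 cm⁴
  hole: d = 1.89919 cm → contributes −7.57384 cm⁴
Total I = 1096.57 cm⁴.

Ix ≈ 1097 cm⁴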